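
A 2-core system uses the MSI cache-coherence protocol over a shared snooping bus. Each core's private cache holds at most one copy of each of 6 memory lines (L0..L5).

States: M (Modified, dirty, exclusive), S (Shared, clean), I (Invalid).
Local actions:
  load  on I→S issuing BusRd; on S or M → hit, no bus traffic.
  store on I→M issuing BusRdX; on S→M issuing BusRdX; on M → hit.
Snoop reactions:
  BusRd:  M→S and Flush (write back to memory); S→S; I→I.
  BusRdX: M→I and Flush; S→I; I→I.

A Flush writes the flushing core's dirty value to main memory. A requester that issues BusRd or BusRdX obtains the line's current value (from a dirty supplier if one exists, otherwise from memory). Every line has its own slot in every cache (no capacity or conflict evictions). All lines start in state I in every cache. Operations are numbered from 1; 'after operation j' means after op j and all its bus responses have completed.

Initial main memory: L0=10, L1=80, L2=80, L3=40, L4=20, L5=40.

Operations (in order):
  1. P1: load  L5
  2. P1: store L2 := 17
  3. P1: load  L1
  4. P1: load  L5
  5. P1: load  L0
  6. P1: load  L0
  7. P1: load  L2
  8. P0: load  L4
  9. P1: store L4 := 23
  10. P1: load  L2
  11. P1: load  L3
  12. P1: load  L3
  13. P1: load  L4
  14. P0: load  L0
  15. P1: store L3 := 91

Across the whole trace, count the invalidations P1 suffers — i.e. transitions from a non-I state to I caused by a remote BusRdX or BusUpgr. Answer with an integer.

invalidations = 0

[1] P1: load  L5 | P0:I, P1:S(40) | bus: BusRd
[2] P1: store L2 := 17 | P0:I, P1:M(17) | bus: BusRdX
[3] P1: load  L1 | P0:I, P1:S(80) | bus: BusRd
[4] P1: load  L5 | P0:I, P1:S(40) | bus: none
[5] P1: load  L0 | P0:I, P1:S(10) | bus: BusRd
[6] P1: load  L0 | P0:I, P1:S(10) | bus: none
[7] P1: load  L2 | P0:I, P1:M(17) | bus: none
[8] P0: load  L4 | P0:S(20), P1:I | bus: BusRd
[9] P1: store L4 := 23 | P0:I, P1:M(23) | bus: BusRdX
[10] P1: load  L2 | P0:I, P1:M(17) | bus: none
[11] P1: load  L3 | P0:I, P1:S(40) | bus: BusRd
[12] P1: load  L3 | P0:I, P1:S(40) | bus: none
[13] P1: load  L4 | P0:I, P1:M(23) | bus: none
[14] P0: load  L0 | P0:S(10), P1:S(10) | bus: BusRd
[15] P1: store L3 := 91 | P0:I, P1:M(91) | bus: BusRdX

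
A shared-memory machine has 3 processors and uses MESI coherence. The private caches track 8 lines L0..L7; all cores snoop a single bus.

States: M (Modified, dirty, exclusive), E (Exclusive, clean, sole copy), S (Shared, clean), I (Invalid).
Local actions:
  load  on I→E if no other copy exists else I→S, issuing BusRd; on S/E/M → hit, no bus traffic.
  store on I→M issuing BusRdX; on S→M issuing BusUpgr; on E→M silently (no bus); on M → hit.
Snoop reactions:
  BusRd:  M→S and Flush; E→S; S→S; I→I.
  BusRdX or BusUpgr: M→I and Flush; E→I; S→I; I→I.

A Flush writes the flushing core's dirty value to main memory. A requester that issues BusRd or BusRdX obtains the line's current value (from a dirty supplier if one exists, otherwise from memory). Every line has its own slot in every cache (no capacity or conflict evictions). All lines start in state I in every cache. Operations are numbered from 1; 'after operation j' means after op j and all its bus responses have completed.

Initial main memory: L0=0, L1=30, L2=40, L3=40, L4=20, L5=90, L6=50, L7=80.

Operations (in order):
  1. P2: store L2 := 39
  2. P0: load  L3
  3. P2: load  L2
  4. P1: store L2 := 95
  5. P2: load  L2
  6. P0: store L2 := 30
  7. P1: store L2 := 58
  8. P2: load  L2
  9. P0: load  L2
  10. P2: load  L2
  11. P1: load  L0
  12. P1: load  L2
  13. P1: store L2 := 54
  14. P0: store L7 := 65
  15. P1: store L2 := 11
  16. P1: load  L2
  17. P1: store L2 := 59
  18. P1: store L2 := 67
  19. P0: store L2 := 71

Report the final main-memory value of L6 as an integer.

memory[L6] = 50

step 1: P2: store L2 := 39  ⟶  IIM  (L2)  txn=BusRdX  M[L2]=40
step 2: P0: load  L3  ⟶  EII  (L3)  txn=BusRd  M[L3]=40
step 3: P2: load  L2  ⟶  IIM  (L2)  txn=∅  M[L2]=40
step 4: P1: store L2 := 95  ⟶  IMI  (L2)  txn=BusRdX+Flush  M[L2]=39
step 5: P2: load  L2  ⟶  ISS  (L2)  txn=BusRd+Flush  M[L2]=95
step 6: P0: store L2 := 30  ⟶  MII  (L2)  txn=BusRdX  M[L2]=95
step 7: P1: store L2 := 58  ⟶  IMI  (L2)  txn=BusRdX+Flush  M[L2]=30
step 8: P2: load  L2  ⟶  ISS  (L2)  txn=BusRd+Flush  M[L2]=58
step 9: P0: load  L2  ⟶  SSS  (L2)  txn=BusRd  M[L2]=58
step 10: P2: load  L2  ⟶  SSS  (L2)  txn=∅  M[L2]=58
step 11: P1: load  L0  ⟶  IEI  (L0)  txn=BusRd  M[L0]=0
step 12: P1: load  L2  ⟶  SSS  (L2)  txn=∅  M[L2]=58
step 13: P1: store L2 := 54  ⟶  IMI  (L2)  txn=BusUpgr  M[L2]=58
step 14: P0: store L7 := 65  ⟶  MII  (L7)  txn=BusRdX  M[L7]=80
step 15: P1: store L2 := 11  ⟶  IMI  (L2)  txn=∅  M[L2]=58
step 16: P1: load  L2  ⟶  IMI  (L2)  txn=∅  M[L2]=58
step 17: P1: store L2 := 59  ⟶  IMI  (L2)  txn=∅  M[L2]=58
step 18: P1: store L2 := 67  ⟶  IMI  (L2)  txn=∅  M[L2]=58
step 19: P0: store L2 := 71  ⟶  MII  (L2)  txn=BusRdX+Flush  M[L2]=67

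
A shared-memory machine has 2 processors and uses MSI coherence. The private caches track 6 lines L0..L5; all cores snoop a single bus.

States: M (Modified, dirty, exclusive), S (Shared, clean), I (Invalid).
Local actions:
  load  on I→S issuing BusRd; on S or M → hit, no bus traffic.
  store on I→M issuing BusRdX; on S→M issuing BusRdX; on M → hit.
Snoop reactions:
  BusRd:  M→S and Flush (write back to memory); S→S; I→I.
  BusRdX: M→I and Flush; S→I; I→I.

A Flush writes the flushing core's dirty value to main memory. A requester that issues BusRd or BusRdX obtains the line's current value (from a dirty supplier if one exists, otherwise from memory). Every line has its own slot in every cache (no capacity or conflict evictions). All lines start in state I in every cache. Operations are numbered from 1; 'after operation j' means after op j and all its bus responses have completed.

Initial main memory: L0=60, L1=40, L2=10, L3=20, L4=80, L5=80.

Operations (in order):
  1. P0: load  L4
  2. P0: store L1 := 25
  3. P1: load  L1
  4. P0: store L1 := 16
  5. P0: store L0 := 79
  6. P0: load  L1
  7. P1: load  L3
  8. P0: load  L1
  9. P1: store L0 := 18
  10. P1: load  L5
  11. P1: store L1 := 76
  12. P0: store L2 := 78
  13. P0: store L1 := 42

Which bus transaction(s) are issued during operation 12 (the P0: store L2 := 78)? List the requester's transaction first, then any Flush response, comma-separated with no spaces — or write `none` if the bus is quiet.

  op1 P0: load  L4 → S/I on L4; bus BusRd; mem=80
  op2 P0: store L1 := 25 → M/I on L1; bus BusRdX; mem=40
  op3 P1: load  L1 → S/S on L1; bus BusRd Flush; mem=25
  op4 P0: store L1 := 16 → M/I on L1; bus BusRdX; mem=25
  op5 P0: store L0 := 79 → M/I on L0; bus BusRdX; mem=60
  op6 P0: load  L1 → M/I on L1; bus (none); mem=25
  op7 P1: load  L3 → I/S on L3; bus BusRd; mem=20
  op8 P0: load  L1 → M/I on L1; bus (none); mem=25
  op9 P1: store L0 := 18 → I/M on L0; bus BusRdX Flush; mem=79
  op10 P1: load  L5 → I/S on L5; bus BusRd; mem=80
  op11 P1: store L1 := 76 → I/M on L1; bus BusRdX Flush; mem=16
  op12 P0: store L2 := 78 → M/I on L2; bus BusRdX; mem=10
  op13 P0: store L1 := 42 → M/I on L1; bus BusRdX Flush; mem=76

bus = BusRdX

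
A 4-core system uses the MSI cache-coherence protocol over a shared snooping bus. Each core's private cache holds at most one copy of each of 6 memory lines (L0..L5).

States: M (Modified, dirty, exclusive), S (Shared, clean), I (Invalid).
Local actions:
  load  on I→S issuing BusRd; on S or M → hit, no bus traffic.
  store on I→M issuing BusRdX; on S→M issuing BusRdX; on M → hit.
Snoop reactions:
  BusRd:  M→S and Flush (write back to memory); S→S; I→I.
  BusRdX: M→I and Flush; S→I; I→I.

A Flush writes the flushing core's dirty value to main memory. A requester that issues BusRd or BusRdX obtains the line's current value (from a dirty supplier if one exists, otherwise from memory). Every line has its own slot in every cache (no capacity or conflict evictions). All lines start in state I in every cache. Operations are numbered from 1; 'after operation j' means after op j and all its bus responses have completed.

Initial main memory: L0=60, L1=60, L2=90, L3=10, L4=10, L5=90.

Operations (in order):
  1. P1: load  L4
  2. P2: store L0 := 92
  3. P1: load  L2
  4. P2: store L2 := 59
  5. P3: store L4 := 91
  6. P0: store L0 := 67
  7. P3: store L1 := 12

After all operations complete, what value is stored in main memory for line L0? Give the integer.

1. P1: load  L4  bus=[BusRd]  L4: P0=I P1=S P2=I P3=I  mem[L4]=10
2. P2: store L0 := 92  bus=[BusRdX]  L0: P0=I P1=I P2=M P3=I  mem[L0]=60
3. P1: load  L2  bus=[BusRd]  L2: P0=I P1=S P2=I P3=I  mem[L2]=90
4. P2: store L2 := 59  bus=[BusRdX]  L2: P0=I P1=I P2=M P3=I  mem[L2]=90
5. P3: store L4 := 91  bus=[BusRdX]  L4: P0=I P1=I P2=I P3=M  mem[L4]=10
6. P0: store L0 := 67  bus=[BusRdX,Flush]  L0: P0=M P1=I P2=I P3=I  mem[L0]=92
7. P3: store L1 := 12  bus=[BusRdX]  L1: P0=I P1=I P2=I P3=M  mem[L1]=60

memory[L0] = 92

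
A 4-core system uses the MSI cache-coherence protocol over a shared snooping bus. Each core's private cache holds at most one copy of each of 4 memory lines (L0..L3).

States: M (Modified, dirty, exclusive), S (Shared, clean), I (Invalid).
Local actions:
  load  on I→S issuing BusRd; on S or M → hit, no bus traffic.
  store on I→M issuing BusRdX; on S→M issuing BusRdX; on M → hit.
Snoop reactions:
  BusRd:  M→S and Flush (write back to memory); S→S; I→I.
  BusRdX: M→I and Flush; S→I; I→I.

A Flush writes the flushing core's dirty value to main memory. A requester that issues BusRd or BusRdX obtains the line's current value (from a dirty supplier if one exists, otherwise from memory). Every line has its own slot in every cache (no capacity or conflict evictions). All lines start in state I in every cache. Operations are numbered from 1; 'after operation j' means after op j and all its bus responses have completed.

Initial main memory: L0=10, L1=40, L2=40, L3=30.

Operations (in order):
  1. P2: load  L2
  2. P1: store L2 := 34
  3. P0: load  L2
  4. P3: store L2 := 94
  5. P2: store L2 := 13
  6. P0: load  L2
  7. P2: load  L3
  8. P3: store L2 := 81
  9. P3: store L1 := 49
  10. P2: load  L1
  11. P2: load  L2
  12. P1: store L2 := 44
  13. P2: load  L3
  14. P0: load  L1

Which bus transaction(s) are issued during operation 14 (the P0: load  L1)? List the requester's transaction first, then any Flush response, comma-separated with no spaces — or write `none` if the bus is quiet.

bus = BusRd

  op1 P2: load  L2 → I/I/S/I on L2; bus BusRd; mem=40
  op2 P1: store L2 := 34 → I/M/I/I on L2; bus BusRdX; mem=40
  op3 P0: load  L2 → S/S/I/I on L2; bus BusRd Flush; mem=34
  op4 P3: store L2 := 94 → I/I/I/M on L2; bus BusRdX; mem=34
  op5 P2: store L2 := 13 → I/I/M/I on L2; bus BusRdX Flush; mem=94
  op6 P0: load  L2 → S/I/S/I on L2; bus BusRd Flush; mem=13
  op7 P2: load  L3 → I/I/S/I on L3; bus BusRd; mem=30
  op8 P3: store L2 := 81 → I/I/I/M on L2; bus BusRdX; mem=13
  op9 P3: store L1 := 49 → I/I/I/M on L1; bus BusRdX; mem=40
  op10 P2: load  L1 → I/I/S/S on L1; bus BusRd Flush; mem=49
  op11 P2: load  L2 → I/I/S/S on L2; bus BusRd Flush; mem=81
  op12 P1: store L2 := 44 → I/M/I/I on L2; bus BusRdX; mem=81
  op13 P2: load  L3 → I/I/S/I on L3; bus (none); mem=30
  op14 P0: load  L1 → S/I/S/S on L1; bus BusRd; mem=49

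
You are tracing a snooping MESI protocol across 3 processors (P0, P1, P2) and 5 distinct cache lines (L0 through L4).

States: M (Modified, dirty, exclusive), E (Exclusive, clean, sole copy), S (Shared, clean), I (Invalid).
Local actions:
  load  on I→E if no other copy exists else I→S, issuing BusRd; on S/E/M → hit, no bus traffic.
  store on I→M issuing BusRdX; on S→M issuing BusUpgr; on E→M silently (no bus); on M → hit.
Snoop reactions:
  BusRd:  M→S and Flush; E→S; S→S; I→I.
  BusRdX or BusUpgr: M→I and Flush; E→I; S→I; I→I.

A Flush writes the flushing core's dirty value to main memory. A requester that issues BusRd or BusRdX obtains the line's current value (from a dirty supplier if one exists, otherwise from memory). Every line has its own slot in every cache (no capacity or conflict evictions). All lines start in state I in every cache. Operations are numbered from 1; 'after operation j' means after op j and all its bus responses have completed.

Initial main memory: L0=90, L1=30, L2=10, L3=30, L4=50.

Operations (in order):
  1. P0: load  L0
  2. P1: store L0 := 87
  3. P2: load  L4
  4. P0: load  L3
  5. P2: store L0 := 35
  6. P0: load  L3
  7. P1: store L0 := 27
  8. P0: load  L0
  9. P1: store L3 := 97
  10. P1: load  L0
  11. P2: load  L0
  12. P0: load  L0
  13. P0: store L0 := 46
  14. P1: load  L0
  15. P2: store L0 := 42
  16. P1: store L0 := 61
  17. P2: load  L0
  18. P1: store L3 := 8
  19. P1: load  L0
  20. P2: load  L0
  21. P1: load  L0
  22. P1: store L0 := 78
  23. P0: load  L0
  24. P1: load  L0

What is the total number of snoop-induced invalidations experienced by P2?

invalidations = 4

step 1: P0: load  L0  ⟶  EII  (L0)  txn=BusRd  M[L0]=90
step 2: P1: store L0 := 87  ⟶  IMI  (L0)  txn=BusRdX  M[L0]=90
step 3: P2: load  L4  ⟶  IIE  (L4)  txn=BusRd  M[L4]=50
step 4: P0: load  L3  ⟶  EII  (L3)  txn=BusRd  M[L3]=30
step 5: P2: store L0 := 35  ⟶  IIM  (L0)  txn=BusRdX+Flush  M[L0]=87
step 6: P0: load  L3  ⟶  EII  (L3)  txn=∅  M[L3]=30
step 7: P1: store L0 := 27  ⟶  IMI  (L0)  txn=BusRdX+Flush  M[L0]=35
step 8: P0: load  L0  ⟶  SSI  (L0)  txn=BusRd+Flush  M[L0]=27
step 9: P1: store L3 := 97  ⟶  IMI  (L3)  txn=BusRdX  M[L3]=30
step 10: P1: load  L0  ⟶  SSI  (L0)  txn=∅  M[L0]=27
step 11: P2: load  L0  ⟶  SSS  (L0)  txn=BusRd  M[L0]=27
step 12: P0: load  L0  ⟶  SSS  (L0)  txn=∅  M[L0]=27
step 13: P0: store L0 := 46  ⟶  MII  (L0)  txn=BusUpgr  M[L0]=27
step 14: P1: load  L0  ⟶  SSI  (L0)  txn=BusRd+Flush  M[L0]=46
step 15: P2: store L0 := 42  ⟶  IIM  (L0)  txn=BusRdX  M[L0]=46
step 16: P1: store L0 := 61  ⟶  IMI  (L0)  txn=BusRdX+Flush  M[L0]=42
step 17: P2: load  L0  ⟶  ISS  (L0)  txn=BusRd+Flush  M[L0]=61
step 18: P1: store L3 := 8  ⟶  IMI  (L3)  txn=∅  M[L3]=30
step 19: P1: load  L0  ⟶  ISS  (L0)  txn=∅  M[L0]=61
step 20: P2: load  L0  ⟶  ISS  (L0)  txn=∅  M[L0]=61
step 21: P1: load  L0  ⟶  ISS  (L0)  txn=∅  M[L0]=61
step 22: P1: store L0 := 78  ⟶  IMI  (L0)  txn=BusUpgr  M[L0]=61
step 23: P0: load  L0  ⟶  SSI  (L0)  txn=BusRd+Flush  M[L0]=78
step 24: P1: load  L0  ⟶  SSI  (L0)  txn=∅  M[L0]=78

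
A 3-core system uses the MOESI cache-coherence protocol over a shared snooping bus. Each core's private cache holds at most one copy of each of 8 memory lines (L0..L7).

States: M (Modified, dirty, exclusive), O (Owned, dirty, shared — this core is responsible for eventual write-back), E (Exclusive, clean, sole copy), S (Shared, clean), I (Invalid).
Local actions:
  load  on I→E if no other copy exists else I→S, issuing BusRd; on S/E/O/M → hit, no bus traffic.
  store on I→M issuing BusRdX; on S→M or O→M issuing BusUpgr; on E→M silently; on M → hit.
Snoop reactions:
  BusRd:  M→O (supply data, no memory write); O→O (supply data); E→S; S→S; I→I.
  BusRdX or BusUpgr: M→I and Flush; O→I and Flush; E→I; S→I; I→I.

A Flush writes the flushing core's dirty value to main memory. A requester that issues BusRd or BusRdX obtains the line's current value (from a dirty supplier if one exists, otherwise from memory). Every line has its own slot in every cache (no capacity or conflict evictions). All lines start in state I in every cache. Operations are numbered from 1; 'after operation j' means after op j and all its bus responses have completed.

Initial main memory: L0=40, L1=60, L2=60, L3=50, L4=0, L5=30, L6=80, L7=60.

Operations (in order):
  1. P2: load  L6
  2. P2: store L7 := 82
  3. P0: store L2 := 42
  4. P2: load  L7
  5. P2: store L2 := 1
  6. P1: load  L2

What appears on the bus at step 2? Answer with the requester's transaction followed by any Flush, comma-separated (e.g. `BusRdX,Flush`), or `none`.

step 1: P2: load  L6  ⟶  IIE  (L6)  txn=BusRd  M[L6]=80
step 2: P2: store L7 := 82  ⟶  IIM  (L7)  txn=BusRdX  M[L7]=60
step 3: P0: store L2 := 42  ⟶  MII  (L2)  txn=BusRdX  M[L2]=60
step 4: P2: load  L7  ⟶  IIM  (L7)  txn=∅  M[L7]=60
step 5: P2: store L2 := 1  ⟶  IIM  (L2)  txn=BusRdX+Flush  M[L2]=42
step 6: P1: load  L2  ⟶  ISO  (L2)  txn=BusRd  M[L2]=42

bus = BusRdX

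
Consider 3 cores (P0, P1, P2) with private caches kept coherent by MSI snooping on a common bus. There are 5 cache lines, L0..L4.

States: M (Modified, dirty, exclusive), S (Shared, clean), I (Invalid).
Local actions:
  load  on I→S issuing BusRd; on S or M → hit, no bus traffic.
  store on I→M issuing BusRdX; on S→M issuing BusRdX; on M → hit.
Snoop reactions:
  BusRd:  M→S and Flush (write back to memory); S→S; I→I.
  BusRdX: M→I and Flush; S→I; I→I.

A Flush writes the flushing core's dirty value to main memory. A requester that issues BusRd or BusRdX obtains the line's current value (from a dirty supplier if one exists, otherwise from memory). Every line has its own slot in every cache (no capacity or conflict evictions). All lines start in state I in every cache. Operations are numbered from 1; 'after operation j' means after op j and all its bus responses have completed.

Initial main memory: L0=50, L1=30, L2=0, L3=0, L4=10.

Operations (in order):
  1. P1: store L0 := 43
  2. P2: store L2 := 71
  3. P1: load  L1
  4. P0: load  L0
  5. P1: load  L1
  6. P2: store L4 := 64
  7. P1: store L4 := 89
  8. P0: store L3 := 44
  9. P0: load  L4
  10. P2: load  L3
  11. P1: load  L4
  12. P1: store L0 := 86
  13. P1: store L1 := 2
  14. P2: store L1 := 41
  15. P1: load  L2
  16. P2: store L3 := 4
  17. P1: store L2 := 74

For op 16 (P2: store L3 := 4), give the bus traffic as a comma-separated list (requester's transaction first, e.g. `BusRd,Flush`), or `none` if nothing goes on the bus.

  op1 P1: store L0 := 43 → I/M/I on L0; bus BusRdX; mem=50
  op2 P2: store L2 := 71 → I/I/M on L2; bus BusRdX; mem=0
  op3 P1: load  L1 → I/S/I on L1; bus BusRd; mem=30
  op4 P0: load  L0 → S/S/I on L0; bus BusRd Flush; mem=43
  op5 P1: load  L1 → I/S/I on L1; bus (none); mem=30
  op6 P2: store L4 := 64 → I/I/M on L4; bus BusRdX; mem=10
  op7 P1: store L4 := 89 → I/M/I on L4; bus BusRdX Flush; mem=64
  op8 P0: store L3 := 44 → M/I/I on L3; bus BusRdX; mem=0
  op9 P0: load  L4 → S/S/I on L4; bus BusRd Flush; mem=89
  op10 P2: load  L3 → S/I/S on L3; bus BusRd Flush; mem=44
  op11 P1: load  L4 → S/S/I on L4; bus (none); mem=89
  op12 P1: store L0 := 86 → I/M/I on L0; bus BusRdX; mem=43
  op13 P1: store L1 := 2 → I/M/I on L1; bus BusRdX; mem=30
  op14 P2: store L1 := 41 → I/I/M on L1; bus BusRdX Flush; mem=2
  op15 P1: load  L2 → I/S/S on L2; bus BusRd Flush; mem=71
  op16 P2: store L3 := 4 → I/I/M on L3; bus BusRdX; mem=44
  op17 P1: store L2 := 74 → I/M/I on L2; bus BusRdX; mem=71

bus = BusRdX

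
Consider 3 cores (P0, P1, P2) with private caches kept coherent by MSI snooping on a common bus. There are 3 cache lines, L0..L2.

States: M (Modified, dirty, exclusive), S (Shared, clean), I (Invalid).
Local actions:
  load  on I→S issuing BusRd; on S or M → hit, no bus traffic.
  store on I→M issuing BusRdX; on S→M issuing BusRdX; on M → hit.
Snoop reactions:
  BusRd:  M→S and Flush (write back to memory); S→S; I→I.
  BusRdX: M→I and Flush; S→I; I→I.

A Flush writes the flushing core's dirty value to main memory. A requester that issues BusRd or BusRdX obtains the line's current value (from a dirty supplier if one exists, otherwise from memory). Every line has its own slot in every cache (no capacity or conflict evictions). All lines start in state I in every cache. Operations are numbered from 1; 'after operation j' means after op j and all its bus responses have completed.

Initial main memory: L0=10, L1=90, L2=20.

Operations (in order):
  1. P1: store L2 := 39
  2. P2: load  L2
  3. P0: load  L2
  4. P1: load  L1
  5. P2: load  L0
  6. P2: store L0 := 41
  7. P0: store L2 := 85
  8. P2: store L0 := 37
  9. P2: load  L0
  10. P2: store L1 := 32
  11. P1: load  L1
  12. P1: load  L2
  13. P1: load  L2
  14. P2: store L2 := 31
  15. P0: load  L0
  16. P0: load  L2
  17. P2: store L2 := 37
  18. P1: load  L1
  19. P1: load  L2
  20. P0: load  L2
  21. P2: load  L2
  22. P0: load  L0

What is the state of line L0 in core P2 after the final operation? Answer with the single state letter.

1. P1: store L2 := 39  bus=[BusRdX]  L2: P0=I P1=M P2=I  mem[L2]=20
2. P2: load  L2  bus=[BusRd,Flush]  L2: P0=I P1=S P2=S  mem[L2]=39
3. P0: load  L2  bus=[BusRd]  L2: P0=S P1=S P2=S  mem[L2]=39
4. P1: load  L1  bus=[BusRd]  L1: P0=I P1=S P2=I  mem[L1]=90
5. P2: load  L0  bus=[BusRd]  L0: P0=I P1=I P2=S  mem[L0]=10
6. P2: store L0 := 41  bus=[BusRdX]  L0: P0=I P1=I P2=M  mem[L0]=10
7. P0: store L2 := 85  bus=[BusRdX]  L2: P0=M P1=I P2=I  mem[L2]=39
8. P2: store L0 := 37  bus=[-]  L0: P0=I P1=I P2=M  mem[L0]=10
9. P2: load  L0  bus=[-]  L0: P0=I P1=I P2=M  mem[L0]=10
10. P2: store L1 := 32  bus=[BusRdX]  L1: P0=I P1=I P2=M  mem[L1]=90
11. P1: load  L1  bus=[BusRd,Flush]  L1: P0=I P1=S P2=S  mem[L1]=32
12. P1: load  L2  bus=[BusRd,Flush]  L2: P0=S P1=S P2=I  mem[L2]=85
13. P1: load  L2  bus=[-]  L2: P0=S P1=S P2=I  mem[L2]=85
14. P2: store L2 := 31  bus=[BusRdX]  L2: P0=I P1=I P2=M  mem[L2]=85
15. P0: load  L0  bus=[BusRd,Flush]  L0: P0=S P1=I P2=S  mem[L0]=37
16. P0: load  L2  bus=[BusRd,Flush]  L2: P0=S P1=I P2=S  mem[L2]=31
17. P2: store L2 := 37  bus=[BusRdX]  L2: P0=I P1=I P2=M  mem[L2]=31
18. P1: load  L1  bus=[-]  L1: P0=I P1=S P2=S  mem[L1]=32
19. P1: load  L2  bus=[BusRd,Flush]  L2: P0=I P1=S P2=S  mem[L2]=37
20. P0: load  L2  bus=[BusRd]  L2: P0=S P1=S P2=S  mem[L2]=37
21. P2: load  L2  bus=[-]  L2: P0=S P1=S P2=S  mem[L2]=37
22. P0: load  L0  bus=[-]  L0: P0=S P1=I P2=S  mem[L0]=37

state = S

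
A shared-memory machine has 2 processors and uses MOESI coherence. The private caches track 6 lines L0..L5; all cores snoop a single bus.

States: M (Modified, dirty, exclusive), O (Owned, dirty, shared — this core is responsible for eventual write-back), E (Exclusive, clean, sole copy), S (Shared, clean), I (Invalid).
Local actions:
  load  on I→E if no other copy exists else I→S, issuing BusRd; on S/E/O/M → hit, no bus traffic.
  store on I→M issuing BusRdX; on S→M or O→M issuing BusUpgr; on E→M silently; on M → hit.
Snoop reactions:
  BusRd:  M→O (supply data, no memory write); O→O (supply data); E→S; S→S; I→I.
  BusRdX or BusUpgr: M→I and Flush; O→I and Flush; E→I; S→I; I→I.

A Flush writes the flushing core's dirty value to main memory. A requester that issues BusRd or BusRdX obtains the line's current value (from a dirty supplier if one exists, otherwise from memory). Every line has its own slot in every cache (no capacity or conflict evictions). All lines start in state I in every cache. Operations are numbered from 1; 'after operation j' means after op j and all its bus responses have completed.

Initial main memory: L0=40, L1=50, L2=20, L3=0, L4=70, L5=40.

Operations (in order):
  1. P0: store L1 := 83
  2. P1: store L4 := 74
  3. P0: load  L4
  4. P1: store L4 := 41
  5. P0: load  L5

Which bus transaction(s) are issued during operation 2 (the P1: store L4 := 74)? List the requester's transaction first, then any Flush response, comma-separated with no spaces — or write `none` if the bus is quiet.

[1] P0: store L1 := 83 | P0:M(83), P1:I | bus: BusRdX
[2] P1: store L4 := 74 | P0:I, P1:M(74) | bus: BusRdX
[3] P0: load  L4 | P0:S(74), P1:O(74) | bus: BusRd
[4] P1: store L4 := 41 | P0:I, P1:M(41) | bus: BusUpgr
[5] P0: load  L5 | P0:E(40), P1:I | bus: BusRd

bus = BusRdX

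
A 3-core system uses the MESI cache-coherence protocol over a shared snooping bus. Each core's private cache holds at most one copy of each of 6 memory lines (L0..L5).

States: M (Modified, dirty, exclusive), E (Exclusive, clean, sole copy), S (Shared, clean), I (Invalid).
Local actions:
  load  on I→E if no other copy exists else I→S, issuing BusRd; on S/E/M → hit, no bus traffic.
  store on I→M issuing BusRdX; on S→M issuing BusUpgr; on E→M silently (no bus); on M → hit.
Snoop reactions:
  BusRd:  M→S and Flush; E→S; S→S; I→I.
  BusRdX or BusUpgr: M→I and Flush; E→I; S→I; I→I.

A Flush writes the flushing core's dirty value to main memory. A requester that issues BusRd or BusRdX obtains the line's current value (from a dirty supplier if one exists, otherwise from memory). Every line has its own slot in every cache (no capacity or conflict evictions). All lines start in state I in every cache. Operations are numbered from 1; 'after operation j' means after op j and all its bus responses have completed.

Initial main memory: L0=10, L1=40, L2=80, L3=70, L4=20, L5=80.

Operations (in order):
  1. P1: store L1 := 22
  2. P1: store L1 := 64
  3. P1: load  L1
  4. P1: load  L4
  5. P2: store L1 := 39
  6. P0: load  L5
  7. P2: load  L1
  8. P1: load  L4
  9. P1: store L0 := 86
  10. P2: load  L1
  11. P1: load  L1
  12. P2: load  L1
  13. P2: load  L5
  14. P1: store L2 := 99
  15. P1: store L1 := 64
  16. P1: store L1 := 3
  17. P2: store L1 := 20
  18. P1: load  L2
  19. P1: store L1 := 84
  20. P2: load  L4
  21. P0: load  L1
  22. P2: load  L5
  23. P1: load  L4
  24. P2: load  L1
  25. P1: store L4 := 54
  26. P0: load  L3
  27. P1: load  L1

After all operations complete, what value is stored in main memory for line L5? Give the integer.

[1] P1: store L1 := 22 | P0:I, P1:M(22), P2:I | bus: BusRdX
[2] P1: store L1 := 64 | P0:I, P1:M(64), P2:I | bus: none
[3] P1: load  L1 | P0:I, P1:M(64), P2:I | bus: none
[4] P1: load  L4 | P0:I, P1:E(20), P2:I | bus: BusRd
[5] P2: store L1 := 39 | P0:I, P1:I, P2:M(39) | bus: BusRdX,Flush
[6] P0: load  L5 | P0:E(80), P1:I, P2:I | bus: BusRd
[7] P2: load  L1 | P0:I, P1:I, P2:M(39) | bus: none
[8] P1: load  L4 | P0:I, P1:E(20), P2:I | bus: none
[9] P1: store L0 := 86 | P0:I, P1:M(86), P2:I | bus: BusRdX
[10] P2: load  L1 | P0:I, P1:I, P2:M(39) | bus: none
[11] P1: load  L1 | P0:I, P1:S(39), P2:S(39) | bus: BusRd,Flush
[12] P2: load  L1 | P0:I, P1:S(39), P2:S(39) | bus: none
[13] P2: load  L5 | P0:S(80), P1:I, P2:S(80) | bus: BusRd
[14] P1: store L2 := 99 | P0:I, P1:M(99), P2:I | bus: BusRdX
[15] P1: store L1 := 64 | P0:I, P1:M(64), P2:I | bus: BusUpgr
[16] P1: store L1 := 3 | P0:I, P1:M(3), P2:I | bus: none
[17] P2: store L1 := 20 | P0:I, P1:I, P2:M(20) | bus: BusRdX,Flush
[18] P1: load  L2 | P0:I, P1:M(99), P2:I | bus: none
[19] P1: store L1 := 84 | P0:I, P1:M(84), P2:I | bus: BusRdX,Flush
[20] P2: load  L4 | P0:I, P1:S(20), P2:S(20) | bus: BusRd
[21] P0: load  L1 | P0:S(84), P1:S(84), P2:I | bus: BusRd,Flush
[22] P2: load  L5 | P0:S(80), P1:I, P2:S(80) | bus: none
[23] P1: load  L4 | P0:I, P1:S(20), P2:S(20) | bus: none
[24] P2: load  L1 | P0:S(84), P1:S(84), P2:S(84) | bus: BusRd
[25] P1: store L4 := 54 | P0:I, P1:M(54), P2:I | bus: BusUpgr
[26] P0: load  L3 | P0:E(70), P1:I, P2:I | bus: BusRd
[27] P1: load  L1 | P0:S(84), P1:S(84), P2:S(84) | bus: none

memory[L5] = 80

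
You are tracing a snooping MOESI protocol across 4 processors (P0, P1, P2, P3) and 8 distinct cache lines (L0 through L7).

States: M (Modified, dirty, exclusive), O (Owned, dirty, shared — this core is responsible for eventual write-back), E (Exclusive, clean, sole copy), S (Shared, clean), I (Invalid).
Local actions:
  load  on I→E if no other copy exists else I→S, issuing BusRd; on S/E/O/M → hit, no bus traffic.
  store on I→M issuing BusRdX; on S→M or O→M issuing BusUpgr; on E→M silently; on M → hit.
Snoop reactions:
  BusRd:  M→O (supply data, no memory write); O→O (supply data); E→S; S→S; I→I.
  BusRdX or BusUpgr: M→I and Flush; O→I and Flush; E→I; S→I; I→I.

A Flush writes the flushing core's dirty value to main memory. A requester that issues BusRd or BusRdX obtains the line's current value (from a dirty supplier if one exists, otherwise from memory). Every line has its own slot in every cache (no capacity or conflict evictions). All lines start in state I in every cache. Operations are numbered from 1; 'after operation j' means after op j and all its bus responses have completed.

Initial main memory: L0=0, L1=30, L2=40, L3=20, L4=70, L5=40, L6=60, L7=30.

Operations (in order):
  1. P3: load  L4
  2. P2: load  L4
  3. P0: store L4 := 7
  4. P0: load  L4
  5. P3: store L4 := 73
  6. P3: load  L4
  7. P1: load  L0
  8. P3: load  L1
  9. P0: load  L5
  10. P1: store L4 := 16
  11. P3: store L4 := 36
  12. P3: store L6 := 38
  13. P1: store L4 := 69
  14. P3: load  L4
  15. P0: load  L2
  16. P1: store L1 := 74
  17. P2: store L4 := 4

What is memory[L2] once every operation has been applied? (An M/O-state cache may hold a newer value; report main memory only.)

memory[L2] = 40

1. P3: load  L4  bus=[BusRd]  L4: P0=I P1=I P2=I P3=E  mem[L4]=70
2. P2: load  L4  bus=[BusRd]  L4: P0=I P1=I P2=S P3=S  mem[L4]=70
3. P0: store L4 := 7  bus=[BusRdX]  L4: P0=M P1=I P2=I P3=I  mem[L4]=70
4. P0: load  L4  bus=[-]  L4: P0=M P1=I P2=I P3=I  mem[L4]=70
5. P3: store L4 := 73  bus=[BusRdX,Flush]  L4: P0=I P1=I P2=I P3=M  mem[L4]=7
6. P3: load  L4  bus=[-]  L4: P0=I P1=I P2=I P3=M  mem[L4]=7
7. P1: load  L0  bus=[BusRd]  L0: P0=I P1=E P2=I P3=I  mem[L0]=0
8. P3: load  L1  bus=[BusRd]  L1: P0=I P1=I P2=I P3=E  mem[L1]=30
9. P0: load  L5  bus=[BusRd]  L5: P0=E P1=I P2=I P3=I  mem[L5]=40
10. P1: store L4 := 16  bus=[BusRdX,Flush]  L4: P0=I P1=M P2=I P3=I  mem[L4]=73
11. P3: store L4 := 36  bus=[BusRdX,Flush]  L4: P0=I P1=I P2=I P3=M  mem[L4]=16
12. P3: store L6 := 38  bus=[BusRdX]  L6: P0=I P1=I P2=I P3=M  mem[L6]=60
13. P1: store L4 := 69  bus=[BusRdX,Flush]  L4: P0=I P1=M P2=I P3=I  mem[L4]=36
14. P3: load  L4  bus=[BusRd]  L4: P0=I P1=O P2=I P3=S  mem[L4]=36
15. P0: load  L2  bus=[BusRd]  L2: P0=E P1=I P2=I P3=I  mem[L2]=40
16. P1: store L1 := 74  bus=[BusRdX]  L1: P0=I P1=M P2=I P3=I  mem[L1]=30
17. P2: store L4 := 4  bus=[BusRdX,Flush]  L4: P0=I P1=I P2=M P3=I  mem[L4]=69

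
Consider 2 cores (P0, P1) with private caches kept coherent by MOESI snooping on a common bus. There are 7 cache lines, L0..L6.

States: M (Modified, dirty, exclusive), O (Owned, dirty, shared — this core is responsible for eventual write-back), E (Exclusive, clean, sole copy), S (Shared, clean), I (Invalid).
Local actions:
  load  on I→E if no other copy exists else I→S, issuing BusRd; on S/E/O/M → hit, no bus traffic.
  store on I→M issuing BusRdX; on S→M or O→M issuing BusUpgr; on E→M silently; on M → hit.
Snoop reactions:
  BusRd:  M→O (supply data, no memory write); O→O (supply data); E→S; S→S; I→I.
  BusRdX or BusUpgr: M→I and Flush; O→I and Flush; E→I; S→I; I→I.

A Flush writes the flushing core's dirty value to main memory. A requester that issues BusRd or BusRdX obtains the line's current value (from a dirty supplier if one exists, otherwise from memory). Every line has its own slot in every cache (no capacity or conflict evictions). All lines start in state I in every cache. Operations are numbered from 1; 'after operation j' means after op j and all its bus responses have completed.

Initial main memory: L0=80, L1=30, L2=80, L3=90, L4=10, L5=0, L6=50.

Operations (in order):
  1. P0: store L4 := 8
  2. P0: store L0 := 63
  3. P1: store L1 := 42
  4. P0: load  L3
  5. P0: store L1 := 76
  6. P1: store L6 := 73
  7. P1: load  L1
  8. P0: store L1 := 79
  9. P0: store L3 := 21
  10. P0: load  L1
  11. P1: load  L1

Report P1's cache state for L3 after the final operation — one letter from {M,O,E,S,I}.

state = I

[1] P0: store L4 := 8 | P0:M(8), P1:I | bus: BusRdX
[2] P0: store L0 := 63 | P0:M(63), P1:I | bus: BusRdX
[3] P1: store L1 := 42 | P0:I, P1:M(42) | bus: BusRdX
[4] P0: load  L3 | P0:E(90), P1:I | bus: BusRd
[5] P0: store L1 := 76 | P0:M(76), P1:I | bus: BusRdX,Flush
[6] P1: store L6 := 73 | P0:I, P1:M(73) | bus: BusRdX
[7] P1: load  L1 | P0:O(76), P1:S(76) | bus: BusRd
[8] P0: store L1 := 79 | P0:M(79), P1:I | bus: BusUpgr
[9] P0: store L3 := 21 | P0:M(21), P1:I | bus: none
[10] P0: load  L1 | P0:M(79), P1:I | bus: none
[11] P1: load  L1 | P0:O(79), P1:S(79) | bus: BusRd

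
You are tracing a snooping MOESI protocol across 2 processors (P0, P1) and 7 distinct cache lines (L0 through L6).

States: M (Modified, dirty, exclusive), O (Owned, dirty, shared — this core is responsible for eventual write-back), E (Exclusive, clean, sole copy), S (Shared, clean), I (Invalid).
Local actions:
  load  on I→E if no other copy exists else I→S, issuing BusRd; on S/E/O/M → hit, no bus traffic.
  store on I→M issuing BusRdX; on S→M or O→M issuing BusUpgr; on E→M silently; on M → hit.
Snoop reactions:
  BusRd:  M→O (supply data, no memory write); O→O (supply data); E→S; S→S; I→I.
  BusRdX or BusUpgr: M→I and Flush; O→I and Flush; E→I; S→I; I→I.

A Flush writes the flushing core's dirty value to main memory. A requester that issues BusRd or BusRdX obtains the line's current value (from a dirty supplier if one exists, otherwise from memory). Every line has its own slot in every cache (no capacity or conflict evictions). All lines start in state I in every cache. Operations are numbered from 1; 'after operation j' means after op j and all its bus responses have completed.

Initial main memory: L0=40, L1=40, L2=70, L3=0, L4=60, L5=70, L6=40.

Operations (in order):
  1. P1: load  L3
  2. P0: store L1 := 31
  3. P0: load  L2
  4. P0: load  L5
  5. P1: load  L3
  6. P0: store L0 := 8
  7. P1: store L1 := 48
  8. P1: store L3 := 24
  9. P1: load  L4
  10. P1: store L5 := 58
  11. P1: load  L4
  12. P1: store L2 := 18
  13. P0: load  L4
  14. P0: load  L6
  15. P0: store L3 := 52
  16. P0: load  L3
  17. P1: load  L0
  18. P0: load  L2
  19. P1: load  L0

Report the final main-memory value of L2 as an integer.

memory[L2] = 70

step 1: P1: load  L3  ⟶  IE  (L3)  txn=BusRd  M[L3]=0
step 2: P0: store L1 := 31  ⟶  MI  (L1)  txn=BusRdX  M[L1]=40
step 3: P0: load  L2  ⟶  EI  (L2)  txn=BusRd  M[L2]=70
step 4: P0: load  L5  ⟶  EI  (L5)  txn=BusRd  M[L5]=70
step 5: P1: load  L3  ⟶  IE  (L3)  txn=∅  M[L3]=0
step 6: P0: store L0 := 8  ⟶  MI  (L0)  txn=BusRdX  M[L0]=40
step 7: P1: store L1 := 48  ⟶  IM  (L1)  txn=BusRdX+Flush  M[L1]=31
step 8: P1: store L3 := 24  ⟶  IM  (L3)  txn=∅  M[L3]=0
step 9: P1: load  L4  ⟶  IE  (L4)  txn=BusRd  M[L4]=60
step 10: P1: store L5 := 58  ⟶  IM  (L5)  txn=BusRdX  M[L5]=70
step 11: P1: load  L4  ⟶  IE  (L4)  txn=∅  M[L4]=60
step 12: P1: store L2 := 18  ⟶  IM  (L2)  txn=BusRdX  M[L2]=70
step 13: P0: load  L4  ⟶  SS  (L4)  txn=BusRd  M[L4]=60
step 14: P0: load  L6  ⟶  EI  (L6)  txn=BusRd  M[L6]=40
step 15: P0: store L3 := 52  ⟶  MI  (L3)  txn=BusRdX+Flush  M[L3]=24
step 16: P0: load  L3  ⟶  MI  (L3)  txn=∅  M[L3]=24
step 17: P1: load  L0  ⟶  OS  (L0)  txn=BusRd  M[L0]=40
step 18: P0: load  L2  ⟶  SO  (L2)  txn=BusRd  M[L2]=70
step 19: P1: load  L0  ⟶  OS  (L0)  txn=∅  M[L0]=40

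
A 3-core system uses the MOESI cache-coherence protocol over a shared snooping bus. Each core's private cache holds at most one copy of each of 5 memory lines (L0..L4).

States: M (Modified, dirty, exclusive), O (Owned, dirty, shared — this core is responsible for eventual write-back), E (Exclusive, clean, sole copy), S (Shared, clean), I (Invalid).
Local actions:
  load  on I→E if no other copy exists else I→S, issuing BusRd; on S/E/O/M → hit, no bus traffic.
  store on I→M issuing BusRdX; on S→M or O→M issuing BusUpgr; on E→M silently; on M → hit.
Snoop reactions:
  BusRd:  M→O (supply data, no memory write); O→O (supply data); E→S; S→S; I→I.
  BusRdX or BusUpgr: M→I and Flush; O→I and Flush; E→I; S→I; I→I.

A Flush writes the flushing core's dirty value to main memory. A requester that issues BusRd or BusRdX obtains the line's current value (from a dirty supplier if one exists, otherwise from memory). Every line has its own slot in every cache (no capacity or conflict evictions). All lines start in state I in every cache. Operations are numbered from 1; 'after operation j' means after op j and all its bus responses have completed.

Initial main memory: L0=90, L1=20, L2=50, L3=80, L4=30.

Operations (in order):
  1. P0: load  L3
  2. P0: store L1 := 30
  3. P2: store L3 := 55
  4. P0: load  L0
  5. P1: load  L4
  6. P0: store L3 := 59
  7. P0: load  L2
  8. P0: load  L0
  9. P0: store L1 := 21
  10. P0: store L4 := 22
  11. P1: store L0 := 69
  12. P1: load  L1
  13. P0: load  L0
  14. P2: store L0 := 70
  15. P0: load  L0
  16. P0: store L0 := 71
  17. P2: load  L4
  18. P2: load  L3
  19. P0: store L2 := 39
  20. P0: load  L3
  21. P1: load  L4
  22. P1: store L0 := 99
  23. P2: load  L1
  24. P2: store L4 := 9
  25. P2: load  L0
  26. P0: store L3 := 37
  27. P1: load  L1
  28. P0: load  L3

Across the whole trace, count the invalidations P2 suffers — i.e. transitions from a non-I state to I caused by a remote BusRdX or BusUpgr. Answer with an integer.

invalidations = 3

step 1: P0: load  L3  ⟶  EII  (L3)  txn=BusRd  M[L3]=80
step 2: P0: store L1 := 30  ⟶  MII  (L1)  txn=BusRdX  M[L1]=20
step 3: P2: store L3 := 55  ⟶  IIM  (L3)  txn=BusRdX  M[L3]=80
step 4: P0: load  L0  ⟶  EII  (L0)  txn=BusRd  M[L0]=90
step 5: P1: load  L4  ⟶  IEI  (L4)  txn=BusRd  M[L4]=30
step 6: P0: store L3 := 59  ⟶  MII  (L3)  txn=BusRdX+Flush  M[L3]=55
step 7: P0: load  L2  ⟶  EII  (L2)  txn=BusRd  M[L2]=50
step 8: P0: load  L0  ⟶  EII  (L0)  txn=∅  M[L0]=90
step 9: P0: store L1 := 21  ⟶  MII  (L1)  txn=∅  M[L1]=20
step 10: P0: store L4 := 22  ⟶  MII  (L4)  txn=BusRdX  M[L4]=30
step 11: P1: store L0 := 69  ⟶  IMI  (L0)  txn=BusRdX  M[L0]=90
step 12: P1: load  L1  ⟶  OSI  (L1)  txn=BusRd  M[L1]=20
step 13: P0: load  L0  ⟶  SOI  (L0)  txn=BusRd  M[L0]=90
step 14: P2: store L0 := 70  ⟶  IIM  (L0)  txn=BusRdX+Flush  M[L0]=69
step 15: P0: load  L0  ⟶  SIO  (L0)  txn=BusRd  M[L0]=69
step 16: P0: store L0 := 71  ⟶  MII  (L0)  txn=BusUpgr+Flush  M[L0]=70
step 17: P2: load  L4  ⟶  OIS  (L4)  txn=BusRd  M[L4]=30
step 18: P2: load  L3  ⟶  OIS  (L3)  txn=BusRd  M[L3]=55
step 19: P0: store L2 := 39  ⟶  MII  (L2)  txn=∅  M[L2]=50
step 20: P0: load  L3  ⟶  OIS  (L3)  txn=∅  M[L3]=55
step 21: P1: load  L4  ⟶  OSS  (L4)  txn=BusRd  M[L4]=30
step 22: P1: store L0 := 99  ⟶  IMI  (L0)  txn=BusRdX+Flush  M[L0]=71
step 23: P2: load  L1  ⟶  OSS  (L1)  txn=BusRd  M[L1]=20
step 24: P2: store L4 := 9  ⟶  IIM  (L4)  txn=BusUpgr+Flush  M[L4]=22
step 25: P2: load  L0  ⟶  IOS  (L0)  txn=BusRd  M[L0]=71
step 26: P0: store L3 := 37  ⟶  MII  (L3)  txn=BusUpgr  M[L3]=55
step 27: P1: load  L1  ⟶  OSS  (L1)  txn=∅  M[L1]=20
step 28: P0: load  L3  ⟶  MII  (L3)  txn=∅  M[L3]=55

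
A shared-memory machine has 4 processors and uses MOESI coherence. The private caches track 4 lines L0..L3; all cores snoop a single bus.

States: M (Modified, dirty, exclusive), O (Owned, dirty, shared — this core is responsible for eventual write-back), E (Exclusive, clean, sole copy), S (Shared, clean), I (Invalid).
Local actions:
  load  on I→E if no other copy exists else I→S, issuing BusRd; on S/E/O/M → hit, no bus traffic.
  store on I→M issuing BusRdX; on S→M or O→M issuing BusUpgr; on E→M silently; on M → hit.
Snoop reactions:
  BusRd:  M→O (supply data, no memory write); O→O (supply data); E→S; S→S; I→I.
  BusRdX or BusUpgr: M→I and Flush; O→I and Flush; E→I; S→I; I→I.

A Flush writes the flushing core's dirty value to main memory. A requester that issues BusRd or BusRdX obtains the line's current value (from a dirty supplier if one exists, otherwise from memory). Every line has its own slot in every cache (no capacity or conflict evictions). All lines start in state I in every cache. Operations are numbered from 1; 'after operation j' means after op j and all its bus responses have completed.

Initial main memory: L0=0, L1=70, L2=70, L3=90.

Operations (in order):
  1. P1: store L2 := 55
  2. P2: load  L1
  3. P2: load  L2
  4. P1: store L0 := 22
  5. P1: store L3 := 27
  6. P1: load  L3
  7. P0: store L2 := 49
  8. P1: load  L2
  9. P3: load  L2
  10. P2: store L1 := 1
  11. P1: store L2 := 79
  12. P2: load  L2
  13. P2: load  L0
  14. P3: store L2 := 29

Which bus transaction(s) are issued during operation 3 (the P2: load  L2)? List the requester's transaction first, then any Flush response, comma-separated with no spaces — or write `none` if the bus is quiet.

bus = BusRd

[1] P1: store L2 := 55 | P0:I, P1:M(55), P2:I, P3:I | bus: BusRdX
[2] P2: load  L1 | P0:I, P1:I, P2:E(70), P3:I | bus: BusRd
[3] P2: load  L2 | P0:I, P1:O(55), P2:S(55), P3:I | bus: BusRd
[4] P1: store L0 := 22 | P0:I, P1:M(22), P2:I, P3:I | bus: BusRdX
[5] P1: store L3 := 27 | P0:I, P1:M(27), P2:I, P3:I | bus: BusRdX
[6] P1: load  L3 | P0:I, P1:M(27), P2:I, P3:I | bus: none
[7] P0: store L2 := 49 | P0:M(49), P1:I, P2:I, P3:I | bus: BusRdX,Flush
[8] P1: load  L2 | P0:O(49), P1:S(49), P2:I, P3:I | bus: BusRd
[9] P3: load  L2 | P0:O(49), P1:S(49), P2:I, P3:S(49) | bus: BusRd
[10] P2: store L1 := 1 | P0:I, P1:I, P2:M(1), P3:I | bus: none
[11] P1: store L2 := 79 | P0:I, P1:M(79), P2:I, P3:I | bus: BusUpgr,Flush
[12] P2: load  L2 | P0:I, P1:O(79), P2:S(79), P3:I | bus: BusRd
[13] P2: load  L0 | P0:I, P1:O(22), P2:S(22), P3:I | bus: BusRd
[14] P3: store L2 := 29 | P0:I, P1:I, P2:I, P3:M(29) | bus: BusRdX,Flush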